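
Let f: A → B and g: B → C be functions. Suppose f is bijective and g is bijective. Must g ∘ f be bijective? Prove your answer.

bijective

Injectivity: if g(f(u)) = g(f(v)) then f(u) = f(v) (g injective) so u = v (f injective).
Surjectivity: for c ∈ C pick b with g(b) = c, then a with f(a) = b; then (g ∘ f)(a) = c.
Therefore g ∘ f is bijective.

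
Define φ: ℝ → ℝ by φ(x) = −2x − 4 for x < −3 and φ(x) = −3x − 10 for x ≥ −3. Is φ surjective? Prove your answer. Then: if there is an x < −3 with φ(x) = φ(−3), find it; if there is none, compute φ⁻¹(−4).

-2

Both pieces are strictly decreasing (slopes −2 and −3), so each is injective on its own interval.
The left piece maps (−∞, −3) onto (2, ∞); the right piece maps [−3, ∞) onto (−∞, −1].
The union (2, ∞) ∪ (−∞, −1] omits the interval between 2 and −1; in particular 2 has no preimage. So φ is not surjective.
Because the two images are disjoint, no x < −3 has φ(x) = φ(−3), so we compute φ⁻¹(−4): −4 lies in (−∞, −1], so solve −3x − 10 = −4: x = (−4 + 10)/(−3) = −2.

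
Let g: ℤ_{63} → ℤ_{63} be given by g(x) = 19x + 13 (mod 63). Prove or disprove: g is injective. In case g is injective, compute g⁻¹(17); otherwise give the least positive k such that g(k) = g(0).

40

By definition, injectivity means: for all u, v in the domain, g(u) = g(v) implies u = v.
Suppose g(u) = g(v) in ℤ_{63}. Then 19u + 13 ≡ 19v + 13 (mod 63), so 19(u − v) ≡ 0 (mod 63).
Since gcd(19, 63) = 1, 19 is invertible modulo 63, thus u − v ≡ 0 (mod 63), i.e. u = v.
Hence g is injective.
We now compute 19⁻¹ mod 63 explicitly. Euclid's algorithm: 63 = 3·19 + 6, 19 = 3·6 + 1; back-substituting gives 1 = 10·19 − 3·63, so 19⁻¹ ≡ 10 (mod 63).
Since g is injective, we find g⁻¹(17): we need 19x ≡ 17 − 13 ≡ 4 (mod 63). Using 19⁻¹ = 10: x ≡ 10·4 = 40, so x = 40.
Check: g(40) = 19·40 + 13 = 773 = 12·63 + 17 ≡ 17 (mod 63).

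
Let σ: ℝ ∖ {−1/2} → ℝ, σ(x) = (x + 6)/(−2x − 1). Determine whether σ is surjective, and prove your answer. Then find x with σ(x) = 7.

-13/15

If σ(x) = −1/2, cross-multiplying gives −2(x + 6) = 1(−2x − 1), which simplifies to −12 = −1 — false.  So −1/2 has no preimage and σ is not surjective.
Solving σ(x) = 7: cross-multiplying gives x + 6 = 7(−2x − 1), which rearranges to 15x = −13, so x = −13/15.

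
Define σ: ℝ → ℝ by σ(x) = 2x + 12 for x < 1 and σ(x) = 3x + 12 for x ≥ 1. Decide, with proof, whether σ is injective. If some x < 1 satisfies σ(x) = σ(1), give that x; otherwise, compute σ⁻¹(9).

-3/2

Both pieces are strictly increasing (slopes 2 and 3), so each is injective on its own interval.
The left piece maps (−∞, 1) onto (−∞, 14); the right piece maps [1, ∞) onto [15, ∞).
These images are disjoint, so no value is attained by both pieces. Thus σ is injective.
Because the two images are disjoint, no x < 1 has σ(x) = σ(1), so we compute σ⁻¹(9): 9 lies in (−∞, 14), so solve 2x + 12 = 9: x = (9 − 12)/2 = −3/2.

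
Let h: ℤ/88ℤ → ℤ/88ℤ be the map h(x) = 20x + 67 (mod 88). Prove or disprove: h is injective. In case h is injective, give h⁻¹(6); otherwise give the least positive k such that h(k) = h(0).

22

Recall that h is injective if h(s) = h(t) implies s = t.
We have gcd(20, 88) = 4 > 1. Taking s = 0 and t = 22: h(0) = 67 and h(22) = 20·22 + 67 = 507 ≡ 67 (mod 88).
So h(0) = h(22) while 0 ≠ 22, thus h is not injective.
Since h is not injective, we find the least positive k with h(k) = h(0): this means 20k ≡ 0 (mod 88), i.e. 88 ∣ 20k. Since gcd(20, 88) = 4, dividing through by 4 this holds exactly when 22 ∣ 5k, and as gcd(5, 22) = 1, exactly when 22 ∣ k.
The smallest positive such k is 22.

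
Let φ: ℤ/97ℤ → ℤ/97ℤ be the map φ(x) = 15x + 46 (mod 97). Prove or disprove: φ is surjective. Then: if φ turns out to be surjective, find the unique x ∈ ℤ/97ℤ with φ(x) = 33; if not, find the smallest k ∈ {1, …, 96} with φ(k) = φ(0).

25

Recall: φ is surjective if every y in the codomain equals φ(x) for some x in the domain.
Since gcd(15, 97) = 1, 15 is invertible modulo 97. Euclid's algorithm: 97 = 6·15 + 7, 15 = 2·7 + 1; back-substituting gives 1 = 13·15 − 2·97, so 15⁻¹ ≡ 13 (mod 97).
Then y ↦ 13(y − 46) is a two-sided inverse to φ, so every y ∈ ℤ/97ℤ has a preimage.
So φ is surjective.
Since φ is surjective, we find φ⁻¹(33): we need 15x ≡ 33 − 46 ≡ 84 (mod 97). Using 15⁻¹ = 13: x ≡ 13·84 = 1092 = 11·97 + 25, so x = 25.
Check: φ(25) = 15·25 + 46 = 421 = 4·97 + 33 ≡ 33 (mod 97).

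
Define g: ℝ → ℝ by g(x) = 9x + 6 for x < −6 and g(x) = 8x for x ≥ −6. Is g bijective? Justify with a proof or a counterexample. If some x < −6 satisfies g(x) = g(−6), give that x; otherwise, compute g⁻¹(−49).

-55/9

Both pieces are strictly increasing (slopes 9 and 8), so each is injective on its own interval.
The left piece maps (−∞, −6) onto (−∞, −48); the right piece maps [−6, ∞) onto [−48, ∞).
Since −48 = −48, the images partition ℝ: g is injective and surjective, hence bijective.
Because the two images are disjoint, no x < −6 has g(x) = g(−6), so we compute g⁻¹(−49): −49 lies in (−∞, −48), so solve 9x + 6 = −49: x = (−49 − 6)/9 = −55/9.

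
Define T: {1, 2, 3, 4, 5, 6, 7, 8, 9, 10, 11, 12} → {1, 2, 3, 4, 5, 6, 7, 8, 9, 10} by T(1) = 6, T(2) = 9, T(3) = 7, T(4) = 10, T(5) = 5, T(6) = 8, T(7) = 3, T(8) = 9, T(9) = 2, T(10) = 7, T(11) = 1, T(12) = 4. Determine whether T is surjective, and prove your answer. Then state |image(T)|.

10

Every element of the codomain has a preimage: 1 = T(11), 2 = T(9), 3 = T(7), 4 = T(12), 5 = T(5), 6 = T(1), 7 = T(3), 8 = T(6), 9 = T(2), 10 = T(4).
Therefore T is surjective.
The image of T is {1, 2, 3, 4, 5, 6, 7, 8, 9, 10}, which has 10 elements.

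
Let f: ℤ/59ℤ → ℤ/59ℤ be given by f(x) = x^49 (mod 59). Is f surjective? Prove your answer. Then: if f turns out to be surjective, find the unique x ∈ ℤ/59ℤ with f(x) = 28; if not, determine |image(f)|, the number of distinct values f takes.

57

Since 59 is prime, the nonzero elements of ℤ/59ℤ form a cyclic group of order 58.
As gcd(49, 58) = 1, raising to the 49th power is a bijection on this group: if u^49 ≡ v^49 then (uv^{−1})^49 = 1, and the only element of order dividing gcd(49, 58) = 1 is 1, so u = v.
With f(0) = 0 this makes f injective on all of ℤ/59ℤ, hence bijective (finite equal-size domain and codomain). In particular f is surjective.
Since f is surjective, we find the preimage of 28. The inverse of x ↦ x^49 on (ℤ/59ℤ)^× is x ↦ x^45, because 49·45 = 2205 = 38·58 + 1 ≡ 1 (mod 58) and x^{58} = 1 for x ≠ 0 (Fermat). So f⁻¹(28) = 28^45 mod 59.
Repeated squaring mod 59: 28^1 ≡ 28, 28^2 ≡ 28² = 784 ≡ 17, 28^4 ≡ 17² = 289 ≡ 53, 28^8 ≡ 53² = 2809 ≡ 36, 28^16 ≡ 36² = 1296 ≡ 57, 28^32 ≡ 57² = 3249 ≡ 4. Since 45 = 32 + 8 + 4 + 1, 28^45 ≡ 4·36·53·28: 4·36 = 144 ≡ 26, then 26·53 = 1378 ≡ 21, then 21·28 = 588 ≡ 57. So 28^45 ≡ 57 (mod 59).
Hence f⁻¹(28) = 57.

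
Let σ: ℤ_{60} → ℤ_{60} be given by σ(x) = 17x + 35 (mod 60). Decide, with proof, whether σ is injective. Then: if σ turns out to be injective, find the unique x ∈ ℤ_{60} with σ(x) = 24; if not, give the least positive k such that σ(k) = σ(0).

If σ(s) = σ(t), then 17s ≡ 17t (mod 60). Because gcd(17, 60) = 1, we may cancel 17 to get s ≡ t (mod 60).
Hence σ is injective.
We now compute 17⁻¹ mod 60 explicitly. Euclid's algorithm: 60 = 3·17 + 9, 17 = 1·9 + 8, 9 = 1·8 + 1; back-substituting gives 1 = 53·17 − 15·60, so 17⁻¹ ≡ 53 (mod 60).
Since σ is injective, we find σ⁻¹(24): we need 17x ≡ 24 − 35 ≡ 49 (mod 60). Using 17⁻¹ = 53: x ≡ 53·49 = 2597 = 43·60 + 17, so x = 17.
Check: σ(17) = 17·17 + 35 = 324 = 5·60 + 24 ≡ 24 (mod 60).

17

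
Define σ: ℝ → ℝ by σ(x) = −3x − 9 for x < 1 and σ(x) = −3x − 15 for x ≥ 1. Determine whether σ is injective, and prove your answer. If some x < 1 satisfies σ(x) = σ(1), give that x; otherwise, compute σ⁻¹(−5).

-4/3

Both pieces are strictly decreasing (slopes −3 and −3), so each is injective on its own interval.
The left piece maps (−∞, 1) onto (−12, ∞); the right piece maps [1, ∞) onto (−∞, −18].
These images are disjoint, so no value is attained by both pieces. Therefore σ is injective.
Because the two images are disjoint, no x < 1 has σ(x) = σ(1), so we compute σ⁻¹(−5): −5 lies in (−12, ∞), so solve −3x − 9 = −5: x = (−5 + 9)/(−3) = −4/3.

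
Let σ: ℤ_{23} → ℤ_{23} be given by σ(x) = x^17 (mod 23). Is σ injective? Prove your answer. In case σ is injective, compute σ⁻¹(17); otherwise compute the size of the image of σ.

10

Since 23 is prime, the nonzero elements of ℤ_{23} form a cyclic group of order 22.
As gcd(17, 22) = 1, raising to the 17th power is a bijection on this group: if u^17 ≡ v^17 then (uv^{−1})^17 = 1, and the only element of order dividing gcd(17, 22) = 1 is 1, so u = v.
With σ(0) = 0 this makes σ injective on all of ℤ_{23}, hence bijective (finite equal-size domain and codomain). In particular σ is injective.
Since σ is injective, we find the preimage of 17. The inverse of x ↦ x^17 on (ℤ_{23})^× is x ↦ x^13, because 17·13 = 221 = 10·22 + 1 ≡ 1 (mod 22) and x^{22} = 1 for x ≠ 0 (Fermat). So σ⁻¹(17) = 17^13 mod 23.
Repeated squaring mod 23: 17^1 ≡ 17, 17^2 ≡ 17² = 289 ≡ 13, 17^4 ≡ 13² = 169 ≡ 8, 17^8 ≡ 8² = 64 ≡ 18. Since 13 = 8 + 4 + 1, 17^13 ≡ 18·8·17: 18·8 = 144 ≡ 6, then 6·17 = 102 ≡ 10. So 17^13 ≡ 10 (mod 23).
Hence σ⁻¹(17) = 10.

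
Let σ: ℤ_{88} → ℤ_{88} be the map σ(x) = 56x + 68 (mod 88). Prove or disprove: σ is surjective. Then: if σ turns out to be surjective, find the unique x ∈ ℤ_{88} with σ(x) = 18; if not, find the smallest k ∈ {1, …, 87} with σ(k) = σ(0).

11

By definition, surjectivity means every element of the codomain has a preimage under σ.
Since gcd(56, 88) = 8, we have 56x ≡ 0 (mod 8) for all x, so σ(x) ≡ 4 (mod 8).
But 0 ≢ 4 (mod 8), so 0 ∈ ℤ_{88} has no preimage. Hence σ is not surjective.
Since σ is not surjective, we find the least positive k with σ(k) = σ(0): this means 56k ≡ 0 (mod 88), i.e. 88 ∣ 56k. Since gcd(56, 88) = 8, dividing through by 8 this holds exactly when 11 ∣ 7k, and as gcd(7, 11) = 1, exactly when 11 ∣ k.
The smallest positive such k is 11.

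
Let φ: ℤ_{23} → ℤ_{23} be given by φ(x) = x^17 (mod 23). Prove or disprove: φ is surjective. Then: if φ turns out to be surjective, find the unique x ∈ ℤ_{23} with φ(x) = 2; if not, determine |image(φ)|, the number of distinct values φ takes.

Since 23 is prime, the nonzero elements of ℤ_{23} form a cyclic group of order 22.
As gcd(17, 22) = 1, raising to the 17th power is a bijection on this group: if u^17 ≡ v^17 then (uv^{−1})^17 = 1, and the only element of order dividing gcd(17, 22) = 1 is 1, so u = v.
With φ(0) = 0 this makes φ injective on all of ℤ_{23}, hence bijective (finite equal-size domain and codomain). In particular φ is surjective.
Since φ is surjective, we find the preimage of 2. The inverse of x ↦ x^17 on (ℤ_{23})^× is x ↦ x^13, because 17·13 = 221 = 10·22 + 1 ≡ 1 (mod 22) and x^{22} = 1 for x ≠ 0 (Fermat). So φ⁻¹(2) = 2^13 mod 23.
Repeated squaring mod 23: 2^1 ≡ 2, 2^2 ≡ 2² = 4, 2^4 ≡ 4² = 16, 2^8 ≡ 16² = 256 ≡ 3. Since 13 = 8 + 4 + 1, 2^13 ≡ 3·16·2: 3·16 = 48 ≡ 2, then 2·2 = 4. So 2^13 ≡ 4 (mod 23).
Hence φ⁻¹(2) = 4.

4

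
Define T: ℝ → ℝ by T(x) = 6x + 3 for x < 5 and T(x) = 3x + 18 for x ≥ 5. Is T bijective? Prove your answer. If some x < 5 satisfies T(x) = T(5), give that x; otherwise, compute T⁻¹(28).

Both pieces are strictly increasing (slopes 6 and 3), so each is injective on its own interval.
The left piece maps (−∞, 5) onto (−∞, 33); the right piece maps [5, ∞) onto [33, ∞).
Since 33 = 33, the images partition ℝ: T is injective and surjective, hence bijective.
Because the two images are disjoint, no x < 5 has T(x) = T(5), so we compute T⁻¹(28): 28 lies in (−∞, 33), so solve 6x + 3 = 28: x = (28 − 3)/6 = 25/6.

25/6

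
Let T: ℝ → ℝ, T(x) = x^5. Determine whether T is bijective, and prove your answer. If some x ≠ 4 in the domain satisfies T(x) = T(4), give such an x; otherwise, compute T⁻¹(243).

On ℝ, x ↦ x^5 is strictly increasing (injective) and for any y ∈ ℝ the 5th root y^{1/5} lies in ℝ (surjective). So T is bijective.
Since x ↦ x^5 is strictly increasing on ℝ, it is injective there, so no x ≠ 4 in the domain has T(x) = T(4). We therefore compute T⁻¹(243) = 243^{1/5} = 3 (indeed 3^5 = 243).

3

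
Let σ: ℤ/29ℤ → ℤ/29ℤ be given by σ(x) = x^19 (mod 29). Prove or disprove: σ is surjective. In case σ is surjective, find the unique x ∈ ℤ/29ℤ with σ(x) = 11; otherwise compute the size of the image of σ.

26

Since 29 is prime, the nonzero elements of ℤ/29ℤ form a cyclic group of order 28.
As gcd(19, 28) = 1, raising to the 19th power is a bijection on this group: if u^19 ≡ v^19 then (uv^{−1})^19 = 1, and the only element of order dividing gcd(19, 28) = 1 is 1, so u = v.
With σ(0) = 0 this makes σ injective on all of ℤ/29ℤ, hence bijective (finite equal-size domain and codomain). In particular σ is surjective.
Since σ is surjective, we find the preimage of 11. The inverse of x ↦ x^19 on (ℤ/29ℤ)^× is x ↦ x^3, because 19·3 = 57 = 2·28 + 1 ≡ 1 (mod 28) and x^{28} = 1 for x ≠ 0 (Fermat). So σ⁻¹(11) = 11^3 mod 29.
Repeated squaring mod 29: 11^1 ≡ 11, 11^2 ≡ 11² = 121 ≡ 5. Since 3 = 2 + 1, 11^3 ≡ 5·11: 5·11 = 55 ≡ 26. So 11^3 ≡ 26 (mod 29).
Hence σ⁻¹(11) = 26.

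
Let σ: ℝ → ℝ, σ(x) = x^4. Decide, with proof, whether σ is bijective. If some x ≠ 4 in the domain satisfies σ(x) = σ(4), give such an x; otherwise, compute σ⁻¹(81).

-4

σ(4) = 256 = (−4)^4 = σ(−4) (since 4 is even), with 4 ≠ −4. So σ is not injective, hence not bijective.
For the follow-up, such an x exists: taking x = −4 ∈ ℝ gives σ(−4) = 256 = σ(4) with −4 ≠ 4.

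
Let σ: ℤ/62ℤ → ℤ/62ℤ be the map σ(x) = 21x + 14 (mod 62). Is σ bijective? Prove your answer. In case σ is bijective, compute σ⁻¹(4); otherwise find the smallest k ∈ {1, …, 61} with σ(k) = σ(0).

Suppose σ(u) = σ(v) in ℤ/62ℤ. Then 21u + 14 ≡ 21v + 14 (mod 62), hence 21(u − v) ≡ 0 (mod 62).
Since gcd(21, 62) = 1, 21 is invertible modulo 62, hence u − v ≡ 0 (mod 62), i.e. u = v.
We now compute 21⁻¹ mod 62 explicitly. Euclid's algorithm: 62 = 2·21 + 20, 21 = 1·20 + 1; back-substituting gives 1 = 3·21 − 1·62, so 21⁻¹ ≡ 3 (mod 62).
For any y ∈ ℤ/62ℤ, x = 3(y − 14) mod 62 satisfies σ(x) = 21·3(y − 14) + 14 ≡ y (since 21·3 ≡ 1 mod 62). So every y has a preimage.
Therefore σ is bijective.
Since σ is bijective, we find σ⁻¹(4): we need 21x ≡ 4 − 14 ≡ 52 (mod 62). Using 21⁻¹ = 3: x ≡ 3·52 = 156 = 2·62 + 32, so x = 32.
Check: σ(32) = 21·32 + 14 = 686 = 11·62 + 4 ≡ 4 (mod 62).

32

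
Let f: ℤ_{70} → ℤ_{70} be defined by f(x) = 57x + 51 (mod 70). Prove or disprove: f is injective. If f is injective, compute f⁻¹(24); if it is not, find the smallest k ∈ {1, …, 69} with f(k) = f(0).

29

Recall: injectivity means: for all s, t in the domain, f(s) = f(t) implies s = t.
Suppose f(s) = f(t) in ℤ_{70}. Then 57s + 51 ≡ 57t + 51 (mod 70), so 57(s − t) ≡ 0 (mod 70).
Since gcd(57, 70) = 1, 57 is invertible modulo 70, hence s − t ≡ 0 (mod 70), i.e. s = t.
Hence f is injective.
We now compute 57⁻¹ mod 70 explicitly. Euclid's algorithm: 70 = 1·57 + 13, 57 = 4·13 + 5, 13 = 2·5 + 3, 5 = 1·3 + 2, 3 = 1·2 + 1; back-substituting gives 1 = 43·57 − 35·70, so 57⁻¹ ≡ 43 (mod 70).
Since f is injective, we find f⁻¹(24): we need 57x ≡ 24 − 51 ≡ 43 (mod 70). Using 57⁻¹ = 43: x ≡ 43·43 = 1849 = 26·70 + 29, so x = 29.
Check: f(29) = 57·29 + 51 = 1704 = 24·70 + 24 ≡ 24 (mod 70).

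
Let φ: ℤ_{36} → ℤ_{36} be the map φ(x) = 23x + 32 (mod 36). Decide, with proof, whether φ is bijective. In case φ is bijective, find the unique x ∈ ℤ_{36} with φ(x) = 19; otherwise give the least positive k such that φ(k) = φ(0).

Suppose φ(s) = φ(t) in ℤ_{36}. Then 23s + 32 ≡ 23t + 32 (mod 36), therefore 23(s − t) ≡ 0 (mod 36).
Since gcd(23, 36) = 1, 23 is invertible modulo 36, so s − t ≡ 0 (mod 36), i.e. s = t.
We now compute 23⁻¹ mod 36 explicitly. Euclid's algorithm: 36 = 1·23 + 13, 23 = 1·13 + 10, 13 = 1·10 + 3, 10 = 3·3 + 1; back-substituting gives 1 = 11·23 − 7·36, so 23⁻¹ ≡ 11 (mod 36).
Then y ↦ 11(y − 32) is a two-sided inverse to φ, so every y ∈ ℤ_{36} has a preimage.
Hence φ is bijective.
Since φ is bijective, we compute φ⁻¹(19): solve 23x + 32 ≡ 19 (mod 36), i.e. 23x ≡ 23 (mod 36).
Multiplying by 23⁻¹ = 11 gives x ≡ 11·23 = 253 = 7·36 + 1 ≡ 1 (mod 36).
Check: φ(1) = 23·1 + 32 = 55 = 1·36 + 19 ≡ 19 (mod 36).

1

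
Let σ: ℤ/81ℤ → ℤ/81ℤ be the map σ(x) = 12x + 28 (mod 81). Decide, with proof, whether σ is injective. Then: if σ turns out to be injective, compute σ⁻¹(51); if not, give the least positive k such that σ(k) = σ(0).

Recall that σ is injective when σ(x_1) = σ(x_2) forces x_1 = x_2.
We have gcd(12, 81) = 3 > 1. Taking x_1 = 0 and x_2 = 27: σ(0) = 28 and σ(27) = 12·27 + 28 = 352 ≡ 28 (mod 81).
So σ(0) = σ(27) while 0 ≠ 27, hence σ is not injective.
Since σ is not injective, we find the least positive k with σ(k) = σ(0): this means 12k ≡ 0 (mod 81), i.e. 81 ∣ 12k. Since gcd(12, 81) = 3, dividing through by 3 this holds exactly when 27 ∣ 4k, and as gcd(4, 27) = 1, exactly when 27 ∣ k.
The smallest positive such k is 27.

27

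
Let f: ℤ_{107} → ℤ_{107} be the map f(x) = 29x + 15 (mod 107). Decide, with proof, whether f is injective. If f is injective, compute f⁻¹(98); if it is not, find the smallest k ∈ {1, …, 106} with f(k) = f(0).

Suppose f(u) = f(v) in ℤ_{107}. Then 29u + 15 ≡ 29v + 15 (mod 107), hence 29(u − v) ≡ 0 (mod 107).
Since gcd(29, 107) = 1, 29 is invertible modulo 107, thus u − v ≡ 0 (mod 107), i.e. u = v.
So f is injective.
We now compute 29⁻¹ mod 107 explicitly. Euclid's algorithm: 107 = 3·29 + 20, 29 = 1·20 + 9, 20 = 2·9 + 2, 9 = 4·2 + 1; back-substituting gives 1 = 48·29 − 13·107, so 29⁻¹ ≡ 48 (mod 107).
Since f is injective, we find f⁻¹(98): we need 29x ≡ 98 − 15 ≡ 83 (mod 107). Using 29⁻¹ = 48: x ≡ 48·83 = 3984 = 37·107 + 25, so x = 25.
Check: f(25) = 29·25 + 15 = 740 = 6·107 + 98 ≡ 98 (mod 107).

25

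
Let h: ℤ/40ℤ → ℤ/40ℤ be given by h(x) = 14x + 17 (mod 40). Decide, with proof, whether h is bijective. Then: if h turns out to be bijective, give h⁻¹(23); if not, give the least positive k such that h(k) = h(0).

20

By definition, h is injective if h(s) = h(t) implies s = t.
We have gcd(14, 40) = 2 > 1. Taking s = 0 and t = 20: h(0) = 17 and h(20) = 14·20 + 17 = 297 ≡ 17 (mod 40).
So h(0) = h(20) while 0 ≠ 20, hence h is not injective, hence not bijective.
Since h is not bijective, we find the least positive k with h(k) = h(0): this means 14k ≡ 0 (mod 40), i.e. 40 ∣ 14k. Since gcd(14, 40) = 2, dividing through by 2 this holds exactly when 20 ∣ 7k, and as gcd(7, 20) = 1, exactly when 20 ∣ k.
The smallest positive such k is 20.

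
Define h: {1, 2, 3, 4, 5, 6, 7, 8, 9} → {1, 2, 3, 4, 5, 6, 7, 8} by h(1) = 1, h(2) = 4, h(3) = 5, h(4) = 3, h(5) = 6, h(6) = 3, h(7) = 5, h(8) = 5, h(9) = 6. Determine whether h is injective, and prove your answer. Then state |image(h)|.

h(4) = 3 = h(6) with 4 ≠ 6, so h is not injective.
The image of h is {1, 3, 4, 5, 6}, which has 5 elements.

5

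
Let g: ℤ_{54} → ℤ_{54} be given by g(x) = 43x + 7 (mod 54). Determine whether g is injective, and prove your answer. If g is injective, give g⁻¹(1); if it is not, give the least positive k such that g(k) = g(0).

30

Suppose g(a) = g(b) in ℤ_{54}. Then 43a + 7 ≡ 43b + 7 (mod 54), so 43(a − b) ≡ 0 (mod 54).
Since gcd(43, 54) = 1, 43 is invertible modulo 54, hence a − b ≡ 0 (mod 54), i.e. a = b.
Thus g is injective.
We now compute 43⁻¹ mod 54 explicitly. Euclid's algorithm: 54 = 1·43 + 11, 43 = 3·11 + 10, 11 = 1·10 + 1; back-substituting gives 1 = 49·43 − 39·54, so 43⁻¹ ≡ 49 (mod 54).
Since g is injective, we compute g⁻¹(1): solve 43x + 7 ≡ 1 (mod 54), i.e. 43x ≡ 48 (mod 54).
Multiplying by 43⁻¹ = 49 gives x ≡ 49·48 = 2352 = 43·54 + 30 ≡ 30 (mod 54).
Check: g(30) = 43·30 + 7 = 1297 = 24·54 + 1 ≡ 1 (mod 54).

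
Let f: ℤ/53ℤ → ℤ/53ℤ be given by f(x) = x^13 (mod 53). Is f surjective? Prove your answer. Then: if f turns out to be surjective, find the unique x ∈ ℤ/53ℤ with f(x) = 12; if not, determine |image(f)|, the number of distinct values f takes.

f(2): Repeated squaring mod 53: 2^1 ≡ 2, 2^2 ≡ 2² = 4, 2^4 ≡ 4² = 16, 2^8 ≡ 16² = 256 ≡ 44. Since 13 = 8 + 4 + 1, 2^13 ≡ 44·16·2: 44·16 = 704 ≡ 15, then 15·2 = 30. So 2^13 ≡ 30 (mod 53).
f(3): Repeated squaring mod 53: 3^1 ≡ 3, 3^2 ≡ 3² = 9, 3^4 ≡ 9² = 81 ≡ 28, 3^8 ≡ 28² = 784 ≡ 42. Since 13 = 8 + 4 + 1, 3^13 ≡ 42·28·3: 42·28 = 1176 ≡ 10, then 10·3 = 30. So 3^13 ≡ 30 (mod 53).
So f(2) = f(3) = 30 while 2 ≠ 3, thus f is not injective.
A non-injective map from the 53-element set ℤ/53ℤ to itself takes at most 52 distinct values, so it cannot be surjective. So f is not surjective.
Since f is not surjective, we determine |image(f)|. Computing x^13 mod 53 for each x (by repeated squaring, reducing mod 53 at every step), the values f(0), f(1), …, f(52) are: 0, 1, 30, 30, 52, 23, 52, 52, 23, 52, 1, 52, 23, 1, 23, 1, 1, 52, 23, 30, 30, 23, 23, 23, 1, 52, 30, 23, 1, 52, 30, 30, 30, 23, 23, 30, 1, 52, 52, 30, 52, 30, 1, 52, 1, 30, 1, 1, 30, 1, 23, 23, 52.
The distinct values are {0, 1, 23, 30, 52}; there are 5 of them.

5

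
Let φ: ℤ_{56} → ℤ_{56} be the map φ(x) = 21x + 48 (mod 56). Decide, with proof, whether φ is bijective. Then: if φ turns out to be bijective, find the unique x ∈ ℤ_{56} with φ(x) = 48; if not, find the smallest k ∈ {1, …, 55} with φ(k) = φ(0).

8

We have gcd(21, 56) = 7 > 1. Taking s = 0 and t = 8: φ(0) = 48 and φ(8) = 21·8 + 48 = 216 ≡ 48 (mod 56).
So φ(0) = φ(8) while 0 ≠ 8, thus φ is not injective, hence not bijective.
Since φ is not bijective, we find the least positive k with φ(k) = φ(0): this means 21k ≡ 0 (mod 56), i.e. 56 ∣ 21k. Since gcd(21, 56) = 7, dividing through by 7 this holds exactly when 8 ∣ 3k, and as gcd(3, 8) = 1, exactly when 8 ∣ k.
The smallest positive such k is 8.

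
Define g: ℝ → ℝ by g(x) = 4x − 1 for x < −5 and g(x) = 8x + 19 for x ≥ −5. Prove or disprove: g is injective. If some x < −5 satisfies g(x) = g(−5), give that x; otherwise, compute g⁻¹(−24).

-23/4

Both pieces are strictly increasing (slopes 4 and 8), so each is injective on its own interval.
The left piece maps (−∞, −5) onto (−∞, −21); the right piece maps [−5, ∞) onto [−21, ∞).
These images are disjoint, so no value is attained by both pieces. So g is injective.
Because the two images are disjoint, no x < −5 has g(x) = g(−5), so we compute g⁻¹(−24): −24 lies in (−∞, −21), so solve 4x − 1 = −24: x = (−24 + 1)/4 = −23/4.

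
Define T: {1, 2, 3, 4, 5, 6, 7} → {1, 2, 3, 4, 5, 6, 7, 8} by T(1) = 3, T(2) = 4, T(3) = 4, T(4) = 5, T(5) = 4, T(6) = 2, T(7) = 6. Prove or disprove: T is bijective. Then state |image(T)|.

T(2) = 4 = T(3) with 2 ≠ 3, so T is not injective, hence not bijective.
The image of T is {2, 3, 4, 5, 6}, which has 5 elements.

5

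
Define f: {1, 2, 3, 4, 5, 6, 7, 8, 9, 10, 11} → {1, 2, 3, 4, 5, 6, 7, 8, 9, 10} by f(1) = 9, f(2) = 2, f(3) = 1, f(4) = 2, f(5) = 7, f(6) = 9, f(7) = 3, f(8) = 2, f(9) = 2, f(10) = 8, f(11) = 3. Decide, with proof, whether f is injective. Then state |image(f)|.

f(2) = 2 = f(4) with 2 ≠ 4, so f is not injective.
The image of f is {1, 2, 3, 7, 8, 9}, which has 6 elements.

6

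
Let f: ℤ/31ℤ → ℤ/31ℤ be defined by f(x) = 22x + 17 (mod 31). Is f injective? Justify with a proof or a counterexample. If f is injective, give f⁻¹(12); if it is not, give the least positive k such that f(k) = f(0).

4

Recall: f is injective if f(s) = f(t) implies s = t.
If f(s) = f(t), then 22s ≡ 22t (mod 31). Because gcd(22, 31) = 1, we may cancel 22 to get s ≡ t (mod 31).
So f is injective.
We now compute 22⁻¹ mod 31 explicitly. Euclid's algorithm: 31 = 1·22 + 9, 22 = 2·9 + 4, 9 = 2·4 + 1; back-substituting gives 1 = 24·22 − 17·31, so 22⁻¹ ≡ 24 (mod 31).
Since f is injective, we find f⁻¹(12): we need 22x ≡ 12 − 17 ≡ 26 (mod 31). Using 22⁻¹ = 24: x ≡ 24·26 = 624 = 20·31 + 4, so x = 4.
Check: f(4) = 22·4 + 17 = 105 = 3·31 + 12 ≡ 12 (mod 31).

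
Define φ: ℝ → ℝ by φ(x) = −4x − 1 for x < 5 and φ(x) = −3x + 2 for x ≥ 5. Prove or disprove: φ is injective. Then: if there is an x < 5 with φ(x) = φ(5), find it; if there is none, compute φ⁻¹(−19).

3

Both pieces are strictly decreasing (slopes −4 and −3), so each is injective on its own interval.
The left piece maps (−∞, 5) onto (−21, ∞); the right piece maps [5, ∞) onto (−∞, −13].
These images overlap. In particular φ(5) = −13 (right piece), and solving −4x − 1 = −13 on the left piece gives x = 3 < 5.
So φ(3) = φ(5) with 3 ≠ 5, and φ is not injective. This x = 3 is the requested value below 5.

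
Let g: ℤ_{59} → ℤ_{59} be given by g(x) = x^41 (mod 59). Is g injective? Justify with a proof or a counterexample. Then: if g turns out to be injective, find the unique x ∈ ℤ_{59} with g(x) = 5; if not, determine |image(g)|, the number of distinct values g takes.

36

Since 59 is prime, the nonzero elements of ℤ_{59} form a cyclic group of order 58.
As gcd(41, 58) = 1, raising to the 41st power is a bijection on this group: if a^41 ≡ b^41 then (ab^{−1})^41 = 1, and the only element of order dividing gcd(41, 58) = 1 is 1, so a = b.
With g(0) = 0 this makes g injective on all of ℤ_{59}, hence bijective (finite equal-size domain and codomain). In particular g is injective.
Since g is injective, we find the preimage of 5. The inverse of x ↦ x^41 on (ℤ_{59})^× is x ↦ x^17, because 41·17 = 697 = 12·58 + 1 ≡ 1 (mod 58) and x^{58} = 1 for x ≠ 0 (Fermat). So g⁻¹(5) = 5^17 mod 59.
Repeated squaring mod 59: 5^1 ≡ 5, 5^2 ≡ 5² = 25, 5^4 ≡ 25² = 625 ≡ 35, 5^8 ≡ 35² = 1225 ≡ 45, 5^16 ≡ 45² = 2025 ≡ 19. Since 17 = 16 + 1, 5^17 ≡ 19·5: 19·5 = 95 ≡ 36. So 5^17 ≡ 36 (mod 59).
Hence g⁻¹(5) = 36.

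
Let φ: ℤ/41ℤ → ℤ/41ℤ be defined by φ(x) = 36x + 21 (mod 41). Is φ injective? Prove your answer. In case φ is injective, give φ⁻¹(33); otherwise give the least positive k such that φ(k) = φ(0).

14

If φ(s) = φ(t), then 36s ≡ 36t (mod 41). Because gcd(36, 41) = 1, we may cancel 36 to get s ≡ t (mod 41).
Therefore φ is injective.
We now compute 36⁻¹ mod 41 explicitly. Euclid's algorithm: 41 = 1·36 + 5, 36 = 7·5 + 1; back-substituting gives 1 = 8·36 − 7·41, so 36⁻¹ ≡ 8 (mod 41).
Since φ is injective, we compute φ⁻¹(33): solve 36x + 21 ≡ 33 (mod 41), i.e. 36x ≡ 12 (mod 41).
Multiplying by 36⁻¹ = 8 gives x ≡ 8·12 = 96 = 2·41 + 14 ≡ 14 (mod 41).
Check: φ(14) = 36·14 + 21 = 525 = 12·41 + 33 ≡ 33 (mod 41).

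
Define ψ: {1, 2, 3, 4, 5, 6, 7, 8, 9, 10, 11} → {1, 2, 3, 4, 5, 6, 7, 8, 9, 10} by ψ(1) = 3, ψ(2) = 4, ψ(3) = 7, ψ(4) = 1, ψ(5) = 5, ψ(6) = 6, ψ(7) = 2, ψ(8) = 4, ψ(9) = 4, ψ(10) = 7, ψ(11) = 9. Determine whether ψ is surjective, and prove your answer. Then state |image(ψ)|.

8

No element maps to 8, so ψ is not surjective.
The image of ψ is {1, 2, 3, 4, 5, 6, 7, 9}, which has 8 elements.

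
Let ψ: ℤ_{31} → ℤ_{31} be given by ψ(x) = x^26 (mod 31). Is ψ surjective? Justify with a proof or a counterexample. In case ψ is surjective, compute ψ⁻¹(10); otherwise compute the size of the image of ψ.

16

ψ(15): Repeated squaring mod 31: 15^1 ≡ 15, 15^2 ≡ 15² = 225 ≡ 8, 15^4 ≡ 8² = 64 ≡ 2, 15^8 ≡ 2² = 4, 15^16 ≡ 4² = 16. Since 26 = 16 + 8 + 2, 15^26 ≡ 16·4·8: 16·4 = 64 ≡ 2, then 2·8 = 16. So 15^26 ≡ 16 (mod 31).
ψ(16): Repeated squaring mod 31: 16^1 ≡ 16, 16^2 ≡ 16² = 256 ≡ 8, 16^4 ≡ 8² = 64 ≡ 2, 16^8 ≡ 2² = 4, 16^16 ≡ 4² = 16. Since 26 = 16 + 8 + 2, 16^26 ≡ 16·4·8: 16·4 = 64 ≡ 2, then 2·8 = 16. So 16^26 ≡ 16 (mod 31).
So ψ(15) = ψ(16) = 16 while 15 ≠ 16, therefore ψ is not injective.
A non-injective map from the 31-element set ℤ_{31} to itself takes at most 30 distinct values, so it cannot be surjective. Hence ψ is not surjective.
Since ψ is not surjective, we determine |image(ψ)|. Computing x^26 mod 31 for each x (by repeated squaring, reducing mod 31 at every step), the values ψ(0), ψ(1), …, ψ(30) are: 0, 1, 2, 18, 4, 25, 5, 20, 8, 14, 19, 7, 10, 28, 9, 16, 16, 9, 28, 10, 7, 19, 14, 8, 20, 5, 25, 4, 18, 2, 1.
The distinct values are {0, 1, 2, 4, 5, 7, 8, 9, 10, 14, 16, 18, 19, 20, 25, 28}; there are 16 of them.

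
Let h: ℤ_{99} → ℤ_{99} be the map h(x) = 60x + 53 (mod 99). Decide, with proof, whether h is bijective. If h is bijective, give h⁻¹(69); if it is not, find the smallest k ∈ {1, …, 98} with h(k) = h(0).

33

Recall that h is injective when h(x_1) = h(x_2) forces x_1 = x_2.
We have gcd(60, 99) = 3 > 1. Taking x_1 = 0 and x_2 = 33: h(0) = 53 and h(33) = 60·33 + 53 = 2033 ≡ 53 (mod 99).
So h(0) = h(33) while 0 ≠ 33, hence h is not injective, hence not bijective.
Since h is not bijective, we find the least positive k with h(k) = h(0): this means 60k ≡ 0 (mod 99), i.e. 99 ∣ 60k. Since gcd(60, 99) = 3, dividing through by 3 this holds exactly when 33 ∣ 20k, and as gcd(20, 33) = 1, exactly when 33 ∣ k.
The smallest positive such k is 33.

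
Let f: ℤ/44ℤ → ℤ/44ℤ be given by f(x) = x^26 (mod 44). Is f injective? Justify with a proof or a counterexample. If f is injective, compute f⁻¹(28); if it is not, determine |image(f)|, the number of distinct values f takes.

12

f(10): Repeated squaring mod 44: 10^1 ≡ 10, 10^2 ≡ 10² = 100 ≡ 12, 10^4 ≡ 12² = 144 ≡ 12, 10^8 ≡ 12² = 144 ≡ 12, 10^16 ≡ 12² = 144 ≡ 12. Since 26 = 16 + 8 + 2, 10^26 ≡ 12·12·12: 12·12 = 144 ≡ 12, then 12·12 = 144 ≡ 12. So 10^26 ≡ 12 (mod 44).
f(12): Repeated squaring mod 44: 12^1 ≡ 12, 12^2 ≡ 12² = 144 ≡ 12, 12^4 ≡ 12² = 144 ≡ 12, 12^8 ≡ 12² = 144 ≡ 12, 12^16 ≡ 12² = 144 ≡ 12. Since 26 = 16 + 8 + 2, 12^26 ≡ 12·12·12: 12·12 = 144 ≡ 12, then 12·12 = 144 ≡ 12. So 12^26 ≡ 12 (mod 44).
So f(10) = f(12) = 12 while 10 ≠ 12, so f is not injective.
Since f is not injective, we determine |image(f)|. Computing x^26 mod 44 for each x (by repeated squaring, reducing mod 44 at every step), the values f(0), f(1), …, f(43) are: 0, 1, 20, 25, 4, 5, 16, 37, 36, 9, 12, 33, 12, 9, 36, 37, 16, 5, 4, 25, 20, 1, 0, 1, 20, 25, 4, 5, 16, 37, 36, 9, 12, 33, 12, 9, 36, 37, 16, 5, 4, 25, 20, 1.
The distinct values are {0, 1, 4, 5, 9, 12, 16, 20, 25, 33, 36, 37}; there are 12 of them.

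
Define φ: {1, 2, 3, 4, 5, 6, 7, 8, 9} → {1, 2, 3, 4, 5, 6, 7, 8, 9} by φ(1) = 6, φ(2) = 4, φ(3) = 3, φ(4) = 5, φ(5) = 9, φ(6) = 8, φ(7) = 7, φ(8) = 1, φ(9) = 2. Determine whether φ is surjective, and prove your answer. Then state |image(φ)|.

Every element of the codomain has a preimage: 1 = φ(8), 2 = φ(9), 3 = φ(3), 4 = φ(2), 5 = φ(4), 6 = φ(1), 7 = φ(7), 8 = φ(6), 9 = φ(5).
Hence φ is surjective.
The image of φ is {1, 2, 3, 4, 5, 6, 7, 8, 9}, which has 9 elements.

9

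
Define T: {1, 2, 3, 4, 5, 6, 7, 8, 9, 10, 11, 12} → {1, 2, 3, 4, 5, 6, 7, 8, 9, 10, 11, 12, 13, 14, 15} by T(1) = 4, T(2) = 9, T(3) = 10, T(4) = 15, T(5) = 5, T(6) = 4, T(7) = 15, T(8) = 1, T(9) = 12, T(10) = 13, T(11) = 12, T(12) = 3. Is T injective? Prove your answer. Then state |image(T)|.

9

T(1) = 4 = T(6) with 1 ≠ 6, so T is not injective.
The image of T is {1, 3, 4, 5, 9, 10, 12, 13, 15}, which has 9 elements.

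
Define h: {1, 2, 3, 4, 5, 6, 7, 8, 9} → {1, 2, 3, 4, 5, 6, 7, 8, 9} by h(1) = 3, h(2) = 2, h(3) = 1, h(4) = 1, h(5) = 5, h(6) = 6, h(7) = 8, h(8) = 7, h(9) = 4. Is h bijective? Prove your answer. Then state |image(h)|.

8

h(3) = 1 = h(4) with 3 ≠ 4, so h is not injective, hence not bijective.
The image of h is {1, 2, 3, 4, 5, 6, 7, 8}, which has 8 elements.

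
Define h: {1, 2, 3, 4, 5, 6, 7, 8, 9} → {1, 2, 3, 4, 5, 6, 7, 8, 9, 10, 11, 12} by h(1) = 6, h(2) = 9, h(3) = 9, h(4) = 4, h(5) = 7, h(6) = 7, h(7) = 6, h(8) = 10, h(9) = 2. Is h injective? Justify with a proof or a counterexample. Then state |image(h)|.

h(2) = 9 = h(3) with 2 ≠ 3, so h is not injective.
The image of h is {2, 4, 6, 7, 9, 10}, which has 6 elements.

6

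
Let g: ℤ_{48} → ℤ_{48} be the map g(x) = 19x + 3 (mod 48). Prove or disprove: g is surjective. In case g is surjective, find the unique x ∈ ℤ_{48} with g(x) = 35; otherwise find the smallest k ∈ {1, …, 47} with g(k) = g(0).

32

Since gcd(19, 48) = 1, 19 is invertible modulo 48. Euclid's algorithm: 48 = 2·19 + 10, 19 = 1·10 + 9, 10 = 1·9 + 1; back-substituting gives 1 = 43·19 − 17·48, so 19⁻¹ ≡ 43 (mod 48).
For any y ∈ ℤ_{48}, x = 43(y − 3) mod 48 satisfies g(x) = 19·43(y − 3) + 3 ≡ y (since 19·43 ≡ 1 mod 48). So every y has a preimage.
Therefore g is surjective.
Since g is surjective, we compute g⁻¹(35): solve 19x + 3 ≡ 35 (mod 48), i.e. 19x ≡ 32 (mod 48).
Multiplying by 19⁻¹ = 43 gives x ≡ 43·32 = 1376 = 28·48 + 32 ≡ 32 (mod 48).
Check: g(32) = 19·32 + 3 = 611 = 12·48 + 35 ≡ 35 (mod 48).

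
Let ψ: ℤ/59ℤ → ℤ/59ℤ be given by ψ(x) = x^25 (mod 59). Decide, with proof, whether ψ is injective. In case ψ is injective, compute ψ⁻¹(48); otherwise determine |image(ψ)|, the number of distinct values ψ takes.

Since 59 is prime, the nonzero elements of ℤ/59ℤ form a cyclic group of order 58.
As gcd(25, 58) = 1, raising to the 25th power is a bijection on this group: if u^25 ≡ v^25 then (uv^{−1})^25 = 1, and the only element of order dividing gcd(25, 58) = 1 is 1, so u = v.
With ψ(0) = 0 this makes ψ injective on all of ℤ/59ℤ, hence bijective (finite equal-size domain and codomain). In particular ψ is injective.
Since ψ is injective, we find the preimage of 48. The inverse of x ↦ x^25 on (ℤ/59ℤ)^× is x ↦ x^7, because 25·7 = 175 = 3·58 + 1 ≡ 1 (mod 58) and x^{58} = 1 for x ≠ 0 (Fermat). So ψ⁻¹(48) = 48^7 mod 59.
Repeated squaring mod 59: 48^1 ≡ 48, 48^2 ≡ 48² = 2304 ≡ 3, 48^4 ≡ 3² = 9. Since 7 = 4 + 2 + 1, 48^7 ≡ 9·3·48: 9·3 = 27, then 27·48 = 1296 ≡ 57. So 48^7 ≡ 57 (mod 59).
Hence ψ⁻¹(48) = 57.

57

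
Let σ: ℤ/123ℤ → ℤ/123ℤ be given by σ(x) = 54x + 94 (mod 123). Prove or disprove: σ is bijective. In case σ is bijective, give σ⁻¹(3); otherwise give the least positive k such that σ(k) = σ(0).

41

We have gcd(54, 123) = 3 > 1. Taking s = 0 and t = 41: σ(0) = 94 and σ(41) = 54·41 + 94 = 2308 ≡ 94 (mod 123).
So σ(0) = σ(41) while 0 ≠ 41, so σ is not injective, hence not bijective.
Since σ is not bijective, we find the least positive k with σ(k) = σ(0): this means 54k ≡ 0 (mod 123), i.e. 123 ∣ 54k. Since gcd(54, 123) = 3, dividing through by 3 this holds exactly when 41 ∣ 18k, and as gcd(18, 41) = 1, exactly when 41 ∣ k.
The smallest positive such k is 41.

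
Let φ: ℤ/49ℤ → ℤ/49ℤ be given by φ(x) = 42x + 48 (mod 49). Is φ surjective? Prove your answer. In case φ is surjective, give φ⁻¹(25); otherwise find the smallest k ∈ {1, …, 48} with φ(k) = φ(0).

7

Recall: surjectivity means every element of the codomain has a preimage under φ.
Since gcd(42, 49) = 7, we have 42x ≡ 0 (mod 7) for all x, so φ(x) ≡ 6 (mod 7).
But 0 ≢ 6 (mod 7), so 0 ∈ ℤ/49ℤ has no preimage. Therefore φ is not surjective.
Since φ is not surjective, we find the least positive k with φ(k) = φ(0): this means 42k ≡ 0 (mod 49), i.e. 49 ∣ 42k. Since gcd(42, 49) = 7, dividing through by 7 this holds exactly when 7 ∣ 6k, and as gcd(6, 7) = 1, exactly when 7 ∣ k.
The smallest positive such k is 7.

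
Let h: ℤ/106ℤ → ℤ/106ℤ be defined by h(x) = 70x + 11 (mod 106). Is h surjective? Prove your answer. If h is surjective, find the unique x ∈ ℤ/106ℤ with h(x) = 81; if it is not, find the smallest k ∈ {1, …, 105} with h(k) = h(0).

Since gcd(70, 106) = 2, we have 70x ≡ 0 (mod 2) for all x, so h(x) ≡ 1 (mod 2).
But 0 ≢ 1 (mod 2), so 0 ∈ ℤ/106ℤ has no preimage. Thus h is not surjective.
Since h is not surjective, we find the least positive k with h(k) = h(0): this means 70k ≡ 0 (mod 106), i.e. 106 ∣ 70k. Since gcd(70, 106) = 2, dividing through by 2 this holds exactly when 53 ∣ 35k, and as gcd(35, 53) = 1, exactly when 53 ∣ k.
The smallest positive such k is 53.

53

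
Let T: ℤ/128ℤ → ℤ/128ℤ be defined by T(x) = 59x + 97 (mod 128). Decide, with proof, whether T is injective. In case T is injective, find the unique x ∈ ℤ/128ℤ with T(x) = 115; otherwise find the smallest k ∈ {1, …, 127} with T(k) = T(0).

22

Recall: T is injective if T(a) = T(b) implies a = b.
If T(a) = T(b), then 59a ≡ 59b (mod 128). Because gcd(59, 128) = 1, we may cancel 59 to get a ≡ b (mod 128).
Therefore T is injective.
We now compute 59⁻¹ mod 128 explicitly. Euclid's algorithm: 128 = 2·59 + 10, 59 = 5·10 + 9, 10 = 1·9 + 1; back-substituting gives 1 = 115·59 − 53·128, so 59⁻¹ ≡ 115 (mod 128).
Since T is injective, we compute T⁻¹(115): solve 59x + 97 ≡ 115 (mod 128), i.e. 59x ≡ 18 (mod 128).
Multiplying by 59⁻¹ = 115 gives x ≡ 115·18 = 2070 = 16·128 + 22 ≡ 22 (mod 128).
Check: T(22) = 59·22 + 97 = 1395 = 10·128 + 115 ≡ 115 (mod 128).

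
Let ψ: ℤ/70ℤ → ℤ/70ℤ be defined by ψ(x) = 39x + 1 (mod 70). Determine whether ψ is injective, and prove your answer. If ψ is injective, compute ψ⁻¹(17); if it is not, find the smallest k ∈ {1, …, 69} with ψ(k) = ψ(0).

If ψ(a) = ψ(b), then 39a ≡ 39b (mod 70). Because gcd(39, 70) = 1, we may cancel 39 to get a ≡ b (mod 70).
Therefore ψ is injective.
We now compute 39⁻¹ mod 70 explicitly. Euclid's algorithm: 70 = 1·39 + 31, 39 = 1·31 + 8, 31 = 3·8 + 7, 8 = 1·7 + 1; back-substituting gives 1 = 9·39 − 5·70, so 39⁻¹ ≡ 9 (mod 70).
Since ψ is injective, we compute ψ⁻¹(17): solve 39x + 1 ≡ 17 (mod 70), i.e. 39x ≡ 16 (mod 70).
Multiplying by 39⁻¹ = 9 gives x ≡ 9·16 = 144 = 2·70 + 4 ≡ 4 (mod 70).
Check: ψ(4) = 39·4 + 1 = 157 = 2·70 + 17 ≡ 17 (mod 70).

4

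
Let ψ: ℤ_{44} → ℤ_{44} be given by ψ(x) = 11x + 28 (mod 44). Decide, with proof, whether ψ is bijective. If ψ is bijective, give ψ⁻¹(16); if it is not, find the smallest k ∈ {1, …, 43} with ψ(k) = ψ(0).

4

Recall that injectivity means: for all s, t in the domain, ψ(s) = ψ(t) implies s = t.
We have gcd(11, 44) = 11 > 1. Taking s = 0 and t = 4: ψ(0) = 28 and ψ(4) = 11·4 + 28 = 72 ≡ 28 (mod 44).
So ψ(0) = ψ(4) while 0 ≠ 4, so ψ is not injective, hence not bijective.
Since ψ is not bijective, we find the least positive k with ψ(k) = ψ(0): this means 11k ≡ 0 (mod 44), i.e. 44 ∣ 11k. Since gcd(11, 44) = 11, dividing through by 11 this holds exactly when 4 ∣ k.
The smallest positive such k is 4.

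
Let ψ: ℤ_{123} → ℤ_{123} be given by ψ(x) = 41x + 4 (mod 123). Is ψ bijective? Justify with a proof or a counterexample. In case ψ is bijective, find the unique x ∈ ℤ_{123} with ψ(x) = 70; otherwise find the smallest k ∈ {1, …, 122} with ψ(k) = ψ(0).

By definition, ψ is injective when ψ(x_1) = ψ(x_2) forces x_1 = x_2.
We have gcd(41, 123) = 41 > 1. Taking x_1 = 0 and x_2 = 3: ψ(0) = 4 and ψ(3) = 41·3 + 4 = 127 ≡ 4 (mod 123).
So ψ(0) = ψ(3) while 0 ≠ 3, so ψ is not injective, hence not bijective.
Since ψ is not bijective, we find the least positive k with ψ(k) = ψ(0): this means 41k ≡ 0 (mod 123), i.e. 123 ∣ 41k. Since gcd(41, 123) = 41, dividing through by 41 this holds exactly when 3 ∣ k.
The smallest positive such k is 3.

3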